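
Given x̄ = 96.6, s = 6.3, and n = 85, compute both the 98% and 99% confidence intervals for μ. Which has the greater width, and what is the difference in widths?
99% CI is wider by 0.36

df = 84
98% CI: t* = 2.372, (94.98, 98.22), width = 2 · t* · s/√n = 3.24
99% CI: t* = 2.636, (94.80, 98.40), width = 2 · t* · s/√n = 3.60

The 99% CI is wider by 3.60 - 3.24 = 0.36.
Higher confidence requires a wider interval.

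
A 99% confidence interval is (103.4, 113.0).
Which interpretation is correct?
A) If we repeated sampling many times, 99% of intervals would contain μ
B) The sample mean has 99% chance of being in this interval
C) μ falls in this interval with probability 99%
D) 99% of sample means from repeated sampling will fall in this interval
A

A) Correct — this is the frequentist long-run coverage interpretation.
B) Wrong — x̄ is observed and sits in the interval by construction.
C) Wrong — μ is fixed; the randomness lives in the interval, not in μ.
D) Wrong — coverage applies to intervals containing μ, not to future x̄ values.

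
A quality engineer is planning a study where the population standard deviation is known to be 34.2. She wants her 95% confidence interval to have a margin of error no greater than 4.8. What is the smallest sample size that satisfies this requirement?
n ≥ 196

For margin E ≤ 4.8:
n ≥ (z* · σ / E)²
n ≥ (1.960 · 34.2 / 4.8)²
n ≥ 195.02

Minimum n = 196 (rounding up)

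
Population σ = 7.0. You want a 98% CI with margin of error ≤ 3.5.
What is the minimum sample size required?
n ≥ 22

For margin E ≤ 3.5:
n ≥ (z* · σ / E)²
n ≥ (2.326 · 7.0 / 3.5)²
n ≥ 21.64

Minimum n = 22 (rounding up)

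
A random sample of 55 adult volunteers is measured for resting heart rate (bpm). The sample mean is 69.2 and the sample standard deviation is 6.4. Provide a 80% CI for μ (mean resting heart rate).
(68.08, 70.32)

t-interval (σ unknown):
df = n - 1 = 54
t* = 1.297 for 80% confidence

Margin of error = t* · s/√n = 1.297 · 6.4/√55 = 1.12

CI: (68.08, 70.32)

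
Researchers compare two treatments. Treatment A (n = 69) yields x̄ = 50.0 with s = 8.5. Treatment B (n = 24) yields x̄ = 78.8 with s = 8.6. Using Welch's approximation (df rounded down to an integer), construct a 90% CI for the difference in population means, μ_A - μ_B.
(-32.22, -25.38)

Difference: x̄₁ - x̄₂ = -28.80
SE = √(s₁²/n₁ + s₂²/n₂) = √(8.5²/69 + 8.6²/24) = 2.0319
df = 39.73 → 39 (Welch–Satterthwaite, rounded down)
t* = 1.685

CI: -28.80 ± 1.685 · 2.0319 = -28.80 ± 3.42 = (-32.22, -25.38)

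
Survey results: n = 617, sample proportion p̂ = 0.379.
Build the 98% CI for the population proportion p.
(0.334, 0.424)

Proportion CI:
SE = √(p̂(1-p̂)/n) = √(0.379 · 0.621 / 617) = 0.01953

z* = 2.326
Margin = z* · SE = 2.326 · 0.01953 = 0.0454

CI: 0.379 ± 0.0454 = (0.334, 0.424)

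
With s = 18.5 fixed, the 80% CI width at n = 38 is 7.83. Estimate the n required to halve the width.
n ≈ 152

CI width ∝ 1/√n
To reduce width by factor 2, need √n to grow by 2 → need 2² = 4 times as many samples.

Current: n = 38, width = 7.83
New: n = 152, width ≈ 3.86

Width reduced by factor of 7.83/3.86 = 2.03.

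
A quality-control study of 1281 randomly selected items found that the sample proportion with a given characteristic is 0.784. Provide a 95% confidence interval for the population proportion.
(0.761, 0.807)

Proportion CI:
SE = √(p̂(1-p̂)/n) = √(0.784 · 0.216 / 1281) = 0.01150

z* = 1.960
Margin = z* · SE = 1.960 · 0.01150 = 0.0225

CI: 0.784 ± 0.0225 = (0.761, 0.807)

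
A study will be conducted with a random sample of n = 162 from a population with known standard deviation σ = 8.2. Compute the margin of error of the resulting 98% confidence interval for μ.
Margin of error = 1.50

Margin of error = z* · σ/√n
= 2.326 · 8.2/√162
= 2.326 · 8.2/12.7279
= 1.50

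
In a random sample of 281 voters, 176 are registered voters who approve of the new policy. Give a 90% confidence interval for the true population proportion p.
(0.579, 0.674)

Proportion CI:
p̂ = 176/281 = 0.62633
SE = √(p̂(1-p̂)/n) = √(0.62633 · 0.37367 / 281) = 0.02886

z* = 1.645
Margin = z* · SE = 1.645 · 0.02886 = 0.0475

CI: 0.62633 ± 0.0475 = (0.579, 0.674)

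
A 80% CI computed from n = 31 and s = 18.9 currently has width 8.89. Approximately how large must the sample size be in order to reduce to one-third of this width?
n ≈ 279

CI width ∝ 1/√n
To reduce width by factor 3, need √n to grow by 3 → need 3² = 9 times as many samples.

Current: n = 31, width = 8.89
New: n = 279, width ≈ 2.91

Width reduced by factor of 8.89/2.91 = 3.05.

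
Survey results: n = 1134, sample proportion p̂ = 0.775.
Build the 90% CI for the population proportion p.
(0.755, 0.795)

Proportion CI:
SE = √(p̂(1-p̂)/n) = √(0.775 · 0.225 / 1134) = 0.01240

z* = 1.645
Margin = z* · SE = 1.645 · 0.01240 = 0.0204

CI: 0.775 ± 0.0204 = (0.755, 0.795)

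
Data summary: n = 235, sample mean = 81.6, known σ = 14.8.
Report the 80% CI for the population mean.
(80.36, 82.84)

z-interval (σ known):
z* = 1.282 for 80% confidence

Margin of error = z* · σ/√n = 1.282 · 14.8/√235 = 1.24

CI: (81.6 - 1.24, 81.6 + 1.24) = (80.36, 82.84)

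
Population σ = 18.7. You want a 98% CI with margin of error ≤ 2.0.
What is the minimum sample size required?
n ≥ 473

For margin E ≤ 2.0:
n ≥ (z* · σ / E)²
n ≥ (2.326 · 18.7 / 2.0)²
n ≥ 472.98

Minimum n = 473 (rounding up)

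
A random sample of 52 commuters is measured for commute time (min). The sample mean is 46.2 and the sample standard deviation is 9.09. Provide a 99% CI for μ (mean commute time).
(42.83, 49.57)

t-interval (σ unknown):
df = n - 1 = 51
t* = 2.676 for 99% confidence

Margin of error = t* · s/√n = 2.676 · 9.09/√52 = 3.37

CI: (42.83, 49.57)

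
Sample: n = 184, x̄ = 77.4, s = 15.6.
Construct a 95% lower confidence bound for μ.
μ ≥ 75.50

Lower bound (one-sided):
t* = 1.653 (one-sided for 95%)
Lower bound = x̄ - t* · s/√n = 77.4 - 1.653 · 15.6/√184 = 75.50

We are 95% confident that μ ≥ 75.50.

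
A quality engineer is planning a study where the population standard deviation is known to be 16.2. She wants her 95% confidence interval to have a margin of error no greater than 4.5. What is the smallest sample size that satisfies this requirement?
n ≥ 50

For margin E ≤ 4.5:
n ≥ (z* · σ / E)²
n ≥ (1.960 · 16.2 / 4.5)²
n ≥ 49.79

Minimum n = 50 (rounding up)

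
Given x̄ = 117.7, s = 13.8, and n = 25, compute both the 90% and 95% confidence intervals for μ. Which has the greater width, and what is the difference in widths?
95% CI is wider by 1.95

df = 24
90% CI: t* = 1.711, (112.98, 122.42), width = 2 · t* · s/√n = 9.44
95% CI: t* = 2.064, (112.00, 123.40), width = 2 · t* · s/√n = 11.39

The 95% CI is wider by 11.39 - 9.44 = 1.95.
Higher confidence requires a wider interval.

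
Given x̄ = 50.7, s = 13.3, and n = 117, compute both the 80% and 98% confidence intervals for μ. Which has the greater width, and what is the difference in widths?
98% CI is wider by 2.63

df = 116
80% CI: t* = 1.289, (49.12, 52.28), width = 2 · t* · s/√n = 3.17
98% CI: t* = 2.359, (47.80, 53.60), width = 2 · t* · s/√n = 5.80

The 98% CI is wider by 5.80 - 3.17 = 2.63.
Higher confidence requires a wider interval.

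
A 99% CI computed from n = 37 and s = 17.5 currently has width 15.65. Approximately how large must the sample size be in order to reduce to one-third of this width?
n ≈ 333

CI width ∝ 1/√n
To reduce width by factor 3, need √n to grow by 3 → need 3² = 9 times as many samples.

Current: n = 37, width = 15.65
New: n = 333, width ≈ 4.97

Width reduced by factor of 15.65/4.97 = 3.15.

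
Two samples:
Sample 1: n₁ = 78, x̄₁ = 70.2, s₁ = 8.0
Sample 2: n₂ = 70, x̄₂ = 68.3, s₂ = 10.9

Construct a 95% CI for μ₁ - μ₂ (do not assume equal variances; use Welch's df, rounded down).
(-1.24, 5.04)

Difference: x̄₁ - x̄₂ = 1.90
SE = √(s₁²/n₁ + s₂²/n₂) = √(8.0²/78 + 10.9²/70) = 1.5868
df = 125.55 → 125 (Welch–Satterthwaite, rounded down)
t* = 1.979

CI: 1.90 ± 1.979 · 1.5868 = 1.90 ± 3.14 = (-1.24, 5.04)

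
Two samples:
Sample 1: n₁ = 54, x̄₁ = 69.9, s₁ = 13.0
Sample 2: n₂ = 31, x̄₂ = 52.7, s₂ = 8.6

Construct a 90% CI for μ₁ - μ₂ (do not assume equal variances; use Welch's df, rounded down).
(13.29, 21.11)

Difference: x̄₁ - x̄₂ = 17.20
SE = √(s₁²/n₁ + s₂²/n₂) = √(13.0²/54 + 8.6²/31) = 2.3485
df = 81.22 → 81 (Welch–Satterthwaite, rounded down)
t* = 1.664

CI: 17.20 ± 1.664 · 2.3485 = 17.20 ± 3.91 = (13.29, 21.11)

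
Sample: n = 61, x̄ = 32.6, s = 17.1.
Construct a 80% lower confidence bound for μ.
μ ≥ 30.74

Lower bound (one-sided):
t* = 0.848 (one-sided for 80%)
Lower bound = x̄ - t* · s/√n = 32.6 - 0.848 · 17.1/√61 = 30.74

We are 80% confident that μ ≥ 30.74.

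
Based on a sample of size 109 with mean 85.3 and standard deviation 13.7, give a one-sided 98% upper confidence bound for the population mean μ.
μ ≤ 88.03

Upper bound (one-sided):
t* = 2.079 (one-sided for 98%)
Upper bound = x̄ + t* · s/√n = 85.3 + 2.079 · 13.7/√109 = 88.03

We are 98% confident that μ ≤ 88.03.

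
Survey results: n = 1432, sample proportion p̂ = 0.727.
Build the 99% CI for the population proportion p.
(0.697, 0.757)

Proportion CI:
SE = √(p̂(1-p̂)/n) = √(0.727 · 0.273 / 1432) = 0.01177

z* = 2.576
Margin = z* · SE = 2.576 · 0.01177 = 0.0303

CI: 0.727 ± 0.0303 = (0.697, 0.757)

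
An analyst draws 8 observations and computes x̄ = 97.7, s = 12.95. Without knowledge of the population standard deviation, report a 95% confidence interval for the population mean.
(86.87, 108.53)

t-interval (σ unknown):
df = n - 1 = 7
t* = 2.365 for 95% confidence

Margin of error = t* · s/√n = 2.365 · 12.95/√8 = 10.83

CI: (86.87, 108.53)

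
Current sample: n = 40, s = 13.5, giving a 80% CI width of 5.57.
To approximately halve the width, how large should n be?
n ≈ 160

CI width ∝ 1/√n
To reduce width by factor 2, need √n to grow by 2 → need 2² = 4 times as many samples.

Current: n = 40, width = 5.57
New: n = 160, width ≈ 2.75

Width reduced by factor of 5.57/2.75 = 2.03.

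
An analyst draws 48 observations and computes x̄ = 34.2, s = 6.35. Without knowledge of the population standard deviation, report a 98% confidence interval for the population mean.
(31.99, 36.41)

t-interval (σ unknown):
df = n - 1 = 47
t* = 2.408 for 98% confidence

Margin of error = t* · s/√n = 2.408 · 6.35/√48 = 2.21

CI: (31.99, 36.41)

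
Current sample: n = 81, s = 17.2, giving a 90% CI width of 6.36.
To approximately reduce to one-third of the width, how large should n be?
n ≈ 729

CI width ∝ 1/√n
To reduce width by factor 3, need √n to grow by 3 → need 3² = 9 times as many samples.

Current: n = 81, width = 6.36
New: n = 729, width ≈ 2.10

Width reduced by factor of 6.36/2.10 = 3.03.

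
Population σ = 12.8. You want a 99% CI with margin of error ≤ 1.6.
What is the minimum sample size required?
n ≥ 425

For margin E ≤ 1.6:
n ≥ (z* · σ / E)²
n ≥ (2.576 · 12.8 / 1.6)²
n ≥ 424.69

Minimum n = 425 (rounding up)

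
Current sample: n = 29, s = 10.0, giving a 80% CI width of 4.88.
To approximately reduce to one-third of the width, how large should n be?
n ≈ 261

CI width ∝ 1/√n
To reduce width by factor 3, need √n to grow by 3 → need 3² = 9 times as many samples.

Current: n = 29, width = 4.88
New: n = 261, width ≈ 1.59

Width reduced by factor of 4.88/1.59 = 3.07.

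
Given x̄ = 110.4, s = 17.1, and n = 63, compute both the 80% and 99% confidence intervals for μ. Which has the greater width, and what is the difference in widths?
99% CI is wider by 5.87

df = 62
80% CI: t* = 1.295, (107.61, 113.19), width = 2 · t* · s/√n = 5.58
99% CI: t* = 2.657, (104.68, 116.12), width = 2 · t* · s/√n = 11.45

The 99% CI is wider by 11.45 - 5.58 = 5.87.
Higher confidence requires a wider interval.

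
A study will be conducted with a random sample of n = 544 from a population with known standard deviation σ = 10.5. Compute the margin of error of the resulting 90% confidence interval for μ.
Margin of error = 0.74

Margin of error = z* · σ/√n
= 1.645 · 10.5/√544
= 1.645 · 10.5/23.3238
= 0.74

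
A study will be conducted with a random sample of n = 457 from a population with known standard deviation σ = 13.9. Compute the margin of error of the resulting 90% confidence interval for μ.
Margin of error = 1.07

Margin of error = z* · σ/√n
= 1.645 · 13.9/√457
= 1.645 · 13.9/21.3776
= 1.07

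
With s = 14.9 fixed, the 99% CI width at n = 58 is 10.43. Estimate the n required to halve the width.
n ≈ 232

CI width ∝ 1/√n
To reduce width by factor 2, need √n to grow by 2 → need 2² = 4 times as many samples.

Current: n = 58, width = 10.43
New: n = 232, width ≈ 5.08

Width reduced by factor of 10.43/5.08 = 2.05.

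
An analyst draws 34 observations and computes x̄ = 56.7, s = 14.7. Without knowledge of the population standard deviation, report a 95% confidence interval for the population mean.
(51.57, 61.83)

t-interval (σ unknown):
df = n - 1 = 33
t* = 2.035 for 95% confidence

Margin of error = t* · s/√n = 2.035 · 14.7/√34 = 5.13

CI: (51.57, 61.83)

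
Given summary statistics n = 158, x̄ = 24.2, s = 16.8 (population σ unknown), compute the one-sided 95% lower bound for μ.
μ ≥ 21.99

Lower bound (one-sided):
t* = 1.655 (one-sided for 95%)
Lower bound = x̄ - t* · s/√n = 24.2 - 1.655 · 16.8/√158 = 21.99

We are 95% confident that μ ≥ 21.99.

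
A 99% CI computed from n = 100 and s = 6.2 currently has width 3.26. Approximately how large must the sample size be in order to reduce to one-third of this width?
n ≈ 900

CI width ∝ 1/√n
To reduce width by factor 3, need √n to grow by 3 → need 3² = 9 times as many samples.

Current: n = 100, width = 3.26
New: n = 900, width ≈ 1.07

Width reduced by factor of 3.26/1.07 = 3.05.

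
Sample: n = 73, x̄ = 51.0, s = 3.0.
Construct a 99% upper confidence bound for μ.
μ ≤ 51.84

Upper bound (one-sided):
t* = 2.379 (one-sided for 99%)
Upper bound = x̄ + t* · s/√n = 51.0 + 2.379 · 3.0/√73 = 51.84

We are 99% confident that μ ≤ 51.84.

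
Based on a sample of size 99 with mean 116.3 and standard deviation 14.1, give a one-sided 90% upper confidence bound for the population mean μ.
μ ≤ 118.13

Upper bound (one-sided):
t* = 1.290 (one-sided for 90%)
Upper bound = x̄ + t* · s/√n = 116.3 + 1.290 · 14.1/√99 = 118.13

We are 90% confident that μ ≤ 118.13.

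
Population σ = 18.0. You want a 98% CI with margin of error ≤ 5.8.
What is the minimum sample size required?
n ≥ 53

For margin E ≤ 5.8:
n ≥ (z* · σ / E)²
n ≥ (2.326 · 18.0 / 5.8)²
n ≥ 52.11

Minimum n = 53 (rounding up)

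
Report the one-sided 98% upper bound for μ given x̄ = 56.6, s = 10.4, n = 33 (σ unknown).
μ ≤ 60.48

Upper bound (one-sided):
t* = 2.141 (one-sided for 98%)
Upper bound = x̄ + t* · s/√n = 56.6 + 2.141 · 10.4/√33 = 60.48

We are 98% confident that μ ≤ 60.48.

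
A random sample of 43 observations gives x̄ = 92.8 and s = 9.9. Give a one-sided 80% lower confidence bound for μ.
μ ≥ 91.52

Lower bound (one-sided):
t* = 0.850 (one-sided for 80%)
Lower bound = x̄ - t* · s/√n = 92.8 - 0.850 · 9.9/√43 = 91.52

We are 80% confident that μ ≥ 91.52.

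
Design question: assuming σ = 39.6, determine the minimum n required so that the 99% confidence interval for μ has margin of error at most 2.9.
n ≥ 1238

For margin E ≤ 2.9:
n ≥ (z* · σ / E)²
n ≥ (2.576 · 39.6 / 2.9)²
n ≥ 1237.33

Minimum n = 1238 (rounding up)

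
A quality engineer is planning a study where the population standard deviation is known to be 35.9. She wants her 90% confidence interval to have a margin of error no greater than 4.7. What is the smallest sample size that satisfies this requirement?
n ≥ 158

For margin E ≤ 4.7:
n ≥ (z* · σ / E)²
n ≥ (1.645 · 35.9 / 4.7)²
n ≥ 157.88

Minimum n = 158 (rounding up)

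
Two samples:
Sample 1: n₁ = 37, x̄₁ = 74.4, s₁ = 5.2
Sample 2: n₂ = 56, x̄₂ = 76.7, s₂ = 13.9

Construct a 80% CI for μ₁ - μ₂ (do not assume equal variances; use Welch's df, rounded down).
(-4.94, 0.34)

Difference: x̄₁ - x̄₂ = -2.30
SE = √(s₁²/n₁ + s₂²/n₂) = √(5.2²/37 + 13.9²/56) = 2.0447
df = 75.59 → 75 (Welch–Satterthwaite, rounded down)
t* = 1.293

CI: -2.30 ± 1.293 · 2.0447 = -2.30 ± 2.64 = (-4.94, 0.34)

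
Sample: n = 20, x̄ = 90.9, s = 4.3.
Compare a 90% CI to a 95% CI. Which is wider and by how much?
95% CI is wider by 0.70

df = 19
90% CI: t* = 1.729, (89.24, 92.56), width = 2 · t* · s/√n = 3.32
95% CI: t* = 2.093, (88.89, 92.91), width = 2 · t* · s/√n = 4.02

The 95% CI is wider by 4.02 - 3.32 = 0.70.
Higher confidence requires a wider interval.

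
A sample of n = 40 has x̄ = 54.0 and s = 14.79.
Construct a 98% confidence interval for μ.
(48.33, 59.67)

t-interval (σ unknown):
df = n - 1 = 39
t* = 2.426 for 98% confidence

Margin of error = t* · s/√n = 2.426 · 14.79/√40 = 5.67

CI: (48.33, 59.67)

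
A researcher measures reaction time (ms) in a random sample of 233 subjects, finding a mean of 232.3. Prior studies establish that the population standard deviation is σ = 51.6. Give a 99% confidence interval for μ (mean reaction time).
(223.59, 241.01)

z-interval (σ known):
z* = 2.576 for 99% confidence

Margin of error = z* · σ/√n = 2.576 · 51.6/√233 = 8.71

CI: (232.3 - 8.71, 232.3 + 8.71) = (223.59, 241.01)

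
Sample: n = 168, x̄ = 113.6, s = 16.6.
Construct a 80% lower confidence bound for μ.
μ ≥ 112.52

Lower bound (one-sided):
t* = 0.844 (one-sided for 80%)
Lower bound = x̄ - t* · s/√n = 113.6 - 0.844 · 16.6/√168 = 112.52

We are 80% confident that μ ≥ 112.52.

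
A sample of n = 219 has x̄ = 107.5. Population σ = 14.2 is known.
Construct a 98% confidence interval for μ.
(105.27, 109.73)

z-interval (σ known):
z* = 2.326 for 98% confidence

Margin of error = z* · σ/√n = 2.326 · 14.2/√219 = 2.23

CI: (107.5 - 2.23, 107.5 + 2.23) = (105.27, 109.73)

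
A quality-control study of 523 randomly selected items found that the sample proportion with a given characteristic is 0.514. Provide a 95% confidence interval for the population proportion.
(0.471, 0.557)

Proportion CI:
SE = √(p̂(1-p̂)/n) = √(0.514 · 0.486 / 523) = 0.02185

z* = 1.960
Margin = z* · SE = 1.960 · 0.02185 = 0.0428

CI: 0.514 ± 0.0428 = (0.471, 0.557)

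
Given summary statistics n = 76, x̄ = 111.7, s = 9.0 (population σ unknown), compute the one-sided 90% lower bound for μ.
μ ≥ 110.37

Lower bound (one-sided):
t* = 1.293 (one-sided for 90%)
Lower bound = x̄ - t* · s/√n = 111.7 - 1.293 · 9.0/√76 = 110.37

We are 90% confident that μ ≥ 110.37.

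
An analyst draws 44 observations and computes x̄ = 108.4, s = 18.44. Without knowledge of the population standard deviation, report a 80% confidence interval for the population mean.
(104.78, 112.02)

t-interval (σ unknown):
df = n - 1 = 43
t* = 1.302 for 80% confidence

Margin of error = t* · s/√n = 1.302 · 18.44/√44 = 3.62

CI: (104.78, 112.02)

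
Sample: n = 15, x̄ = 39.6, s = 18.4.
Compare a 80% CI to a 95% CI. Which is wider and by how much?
95% CI is wider by 7.60

df = 14
80% CI: t* = 1.345, (33.21, 45.99), width = 2 · t* · s/√n = 12.78
95% CI: t* = 2.145, (29.41, 49.79), width = 2 · t* · s/√n = 20.38

The 95% CI is wider by 20.38 - 12.78 = 7.60.
Higher confidence requires a wider interval.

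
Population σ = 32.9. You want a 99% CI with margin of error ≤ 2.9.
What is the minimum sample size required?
n ≥ 855

For margin E ≤ 2.9:
n ≥ (z* · σ / E)²
n ≥ (2.576 · 32.9 / 2.9)²
n ≥ 854.06

Minimum n = 855 (rounding up)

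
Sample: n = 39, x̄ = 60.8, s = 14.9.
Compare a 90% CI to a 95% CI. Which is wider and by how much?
95% CI is wider by 1.61

df = 38
90% CI: t* = 1.686, (56.78, 64.82), width = 2 · t* · s/√n = 8.05
95% CI: t* = 2.024, (55.97, 65.63), width = 2 · t* · s/√n = 9.66

The 95% CI is wider by 9.66 - 8.05 = 1.61.
Higher confidence requires a wider interval.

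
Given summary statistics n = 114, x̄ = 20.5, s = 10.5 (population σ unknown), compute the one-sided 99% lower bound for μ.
μ ≥ 18.18

Lower bound (one-sided):
t* = 2.360 (one-sided for 99%)
Lower bound = x̄ - t* · s/√n = 20.5 - 2.360 · 10.5/√114 = 18.18

We are 99% confident that μ ≥ 18.18.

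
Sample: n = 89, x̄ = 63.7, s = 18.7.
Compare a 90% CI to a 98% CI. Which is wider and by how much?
98% CI is wider by 2.80

df = 88
90% CI: t* = 1.662, (60.41, 66.99), width = 2 · t* · s/√n = 6.59
98% CI: t* = 2.369, (59.00, 68.40), width = 2 · t* · s/√n = 9.39

The 98% CI is wider by 9.39 - 6.59 = 2.80.
Higher confidence requires a wider interval.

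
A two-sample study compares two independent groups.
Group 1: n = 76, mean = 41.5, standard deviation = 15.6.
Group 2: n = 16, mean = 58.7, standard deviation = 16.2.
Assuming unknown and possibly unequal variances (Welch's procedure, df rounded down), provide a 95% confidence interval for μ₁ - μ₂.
(-26.41, -7.99)

Difference: x̄₁ - x̄₂ = -17.20
SE = √(s₁²/n₁ + s₂²/n₂) = √(15.6²/76 + 16.2²/16) = 4.4277
df = 21.27 → 21 (Welch–Satterthwaite, rounded down)
t* = 2.080

CI: -17.20 ± 2.080 · 4.4277 = -17.20 ± 9.21 = (-26.41, -7.99)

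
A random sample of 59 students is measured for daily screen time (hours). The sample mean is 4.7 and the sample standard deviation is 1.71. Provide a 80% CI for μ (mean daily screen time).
(4.41, 4.99)

t-interval (σ unknown):
df = n - 1 = 58
t* = 1.296 for 80% confidence

Margin of error = t* · s/√n = 1.296 · 1.71/√59 = 0.29

CI: (4.41, 4.99)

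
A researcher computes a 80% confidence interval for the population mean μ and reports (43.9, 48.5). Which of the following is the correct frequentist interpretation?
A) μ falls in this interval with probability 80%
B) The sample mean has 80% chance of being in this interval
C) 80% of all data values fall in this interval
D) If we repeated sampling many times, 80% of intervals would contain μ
D

A) Wrong — μ is fixed; the randomness lives in the interval, not in μ.
B) Wrong — x̄ is observed and sits in the interval by construction.
C) Wrong — a CI is about the parameter μ, not individual data values.
D) Correct — this is the frequentist long-run coverage interpretation.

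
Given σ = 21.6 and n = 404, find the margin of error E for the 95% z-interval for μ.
Margin of error = 2.11

Margin of error = z* · σ/√n
= 1.960 · 21.6/√404
= 1.960 · 21.6/20.0998
= 2.11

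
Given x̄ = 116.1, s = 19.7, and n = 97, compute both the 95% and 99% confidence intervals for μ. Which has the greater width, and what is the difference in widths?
99% CI is wider by 2.57

df = 96
95% CI: t* = 1.985, (112.13, 120.07), width = 2 · t* · s/√n = 7.94
99% CI: t* = 2.628, (110.84, 121.36), width = 2 · t* · s/√n = 10.51

The 99% CI is wider by 10.51 - 7.94 = 2.57.
Higher confidence requires a wider interval.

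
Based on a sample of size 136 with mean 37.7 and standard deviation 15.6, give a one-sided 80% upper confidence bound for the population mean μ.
μ ≤ 38.83

Upper bound (one-sided):
t* = 0.844 (one-sided for 80%)
Upper bound = x̄ + t* · s/√n = 37.7 + 0.844 · 15.6/√136 = 38.83

We are 80% confident that μ ≤ 38.83.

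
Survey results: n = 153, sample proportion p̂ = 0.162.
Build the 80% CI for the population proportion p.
(0.124, 0.200)

Proportion CI:
SE = √(p̂(1-p̂)/n) = √(0.162 · 0.838 / 153) = 0.02979

z* = 1.282
Margin = z* · SE = 1.282 · 0.02979 = 0.0382

CI: 0.162 ± 0.0382 = (0.124, 0.200)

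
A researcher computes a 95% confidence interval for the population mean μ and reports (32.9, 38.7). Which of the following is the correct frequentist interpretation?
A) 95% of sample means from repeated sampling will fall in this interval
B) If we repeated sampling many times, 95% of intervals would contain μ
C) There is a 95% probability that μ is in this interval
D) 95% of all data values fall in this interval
B

A) Wrong — coverage applies to intervals containing μ, not to future x̄ values.
B) Correct — this is the frequentist long-run coverage interpretation.
C) Wrong — μ is fixed; the randomness lives in the interval, not in μ.
D) Wrong — a CI is about the parameter μ, not individual data values.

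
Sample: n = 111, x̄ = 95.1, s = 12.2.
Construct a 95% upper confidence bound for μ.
μ ≤ 97.02

Upper bound (one-sided):
t* = 1.659 (one-sided for 95%)
Upper bound = x̄ + t* · s/√n = 95.1 + 1.659 · 12.2/√111 = 97.02

We are 95% confident that μ ≤ 97.02.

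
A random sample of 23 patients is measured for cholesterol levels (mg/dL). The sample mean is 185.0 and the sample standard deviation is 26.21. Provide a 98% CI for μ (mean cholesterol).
(171.29, 198.71)

t-interval (σ unknown):
df = n - 1 = 22
t* = 2.508 for 98% confidence

Margin of error = t* · s/√n = 2.508 · 26.21/√23 = 13.71

CI: (171.29, 198.71)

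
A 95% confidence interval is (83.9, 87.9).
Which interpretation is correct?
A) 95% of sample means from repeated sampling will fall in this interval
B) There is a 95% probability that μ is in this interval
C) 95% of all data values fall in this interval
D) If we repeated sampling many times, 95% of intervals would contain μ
D

A) Wrong — coverage applies to intervals containing μ, not to future x̄ values.
B) Wrong — μ is fixed; the randomness lives in the interval, not in μ.
C) Wrong — a CI is about the parameter μ, not individual data values.
D) Correct — this is the frequentist long-run coverage interpretation.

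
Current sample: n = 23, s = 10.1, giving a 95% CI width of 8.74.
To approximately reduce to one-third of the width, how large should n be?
n ≈ 207

CI width ∝ 1/√n
To reduce width by factor 3, need √n to grow by 3 → need 3² = 9 times as many samples.

Current: n = 23, width = 8.74
New: n = 207, width ≈ 2.77

Width reduced by factor of 8.74/2.77 = 3.16.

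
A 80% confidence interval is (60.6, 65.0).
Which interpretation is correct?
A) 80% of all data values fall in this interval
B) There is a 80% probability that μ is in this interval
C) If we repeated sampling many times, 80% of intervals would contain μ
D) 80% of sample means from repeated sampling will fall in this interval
C

A) Wrong — a CI is about the parameter μ, not individual data values.
B) Wrong — μ is fixed; the randomness lives in the interval, not in μ.
C) Correct — this is the frequentist long-run coverage interpretation.
D) Wrong — coverage applies to intervals containing μ, not to future x̄ values.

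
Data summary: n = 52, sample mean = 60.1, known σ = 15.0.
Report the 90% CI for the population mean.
(56.68, 63.52)

z-interval (σ known):
z* = 1.645 for 90% confidence

Margin of error = z* · σ/√n = 1.645 · 15.0/√52 = 3.42

CI: (60.1 - 3.42, 60.1 + 3.42) = (56.68, 63.52)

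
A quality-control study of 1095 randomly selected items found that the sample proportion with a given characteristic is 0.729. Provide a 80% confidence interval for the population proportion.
(0.712, 0.746)

Proportion CI:
SE = √(p̂(1-p̂)/n) = √(0.729 · 0.271 / 1095) = 0.01343

z* = 1.282
Margin = z* · SE = 1.282 · 0.01343 = 0.0172

CI: 0.729 ± 0.0172 = (0.712, 0.746)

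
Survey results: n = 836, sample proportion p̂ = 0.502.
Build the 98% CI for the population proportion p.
(0.462, 0.542)

Proportion CI:
SE = √(p̂(1-p̂)/n) = √(0.502 · 0.498 / 836) = 0.01729

z* = 2.326
Margin = z* · SE = 2.326 · 0.01729 = 0.0402

CI: 0.502 ± 0.0402 = (0.462, 0.542)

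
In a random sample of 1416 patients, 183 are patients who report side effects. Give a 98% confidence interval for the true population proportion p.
(0.109, 0.150)

Proportion CI:
p̂ = 183/1416 = 0.12924
SE = √(p̂(1-p̂)/n) = √(0.12924 · 0.87076 / 1416) = 0.00891

z* = 2.326
Margin = z* · SE = 2.326 · 0.00891 = 0.0207

CI: 0.12924 ± 0.0207 = (0.109, 0.150)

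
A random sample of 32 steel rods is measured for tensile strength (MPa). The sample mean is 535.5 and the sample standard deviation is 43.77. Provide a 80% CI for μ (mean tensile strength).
(525.37, 545.63)

t-interval (σ unknown):
df = n - 1 = 31
t* = 1.309 for 80% confidence

Margin of error = t* · s/√n = 1.309 · 43.77/√32 = 10.13

CI: (525.37, 545.63)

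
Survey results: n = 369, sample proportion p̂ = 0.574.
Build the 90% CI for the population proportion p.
(0.532, 0.616)

Proportion CI:
SE = √(p̂(1-p̂)/n) = √(0.574 · 0.426 / 369) = 0.02574

z* = 1.645
Margin = z* · SE = 1.645 · 0.02574 = 0.0423

CI: 0.574 ± 0.0423 = (0.532, 0.616)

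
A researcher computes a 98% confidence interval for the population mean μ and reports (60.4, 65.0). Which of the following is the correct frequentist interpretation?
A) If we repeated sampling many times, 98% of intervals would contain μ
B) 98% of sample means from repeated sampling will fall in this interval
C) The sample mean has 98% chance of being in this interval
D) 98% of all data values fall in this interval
A

A) Correct — this is the frequentist long-run coverage interpretation.
B) Wrong — coverage applies to intervals containing μ, not to future x̄ values.
C) Wrong — x̄ is observed and sits in the interval by construction.
D) Wrong — a CI is about the parameter μ, not individual data values.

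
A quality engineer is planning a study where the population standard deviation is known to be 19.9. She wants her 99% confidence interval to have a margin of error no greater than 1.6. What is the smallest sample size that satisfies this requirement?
n ≥ 1027

For margin E ≤ 1.6:
n ≥ (z* · σ / E)²
n ≥ (2.576 · 19.9 / 1.6)²
n ≥ 1026.50

Minimum n = 1027 (rounding up)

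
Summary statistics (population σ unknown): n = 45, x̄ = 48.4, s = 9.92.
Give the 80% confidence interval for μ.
(46.48, 50.32)

t-interval (σ unknown):
df = n - 1 = 44
t* = 1.301 for 80% confidence

Margin of error = t* · s/√n = 1.301 · 9.92/√45 = 1.92

CI: (46.48, 50.32)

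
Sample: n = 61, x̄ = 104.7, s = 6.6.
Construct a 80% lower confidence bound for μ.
μ ≥ 103.98

Lower bound (one-sided):
t* = 0.848 (one-sided for 80%)
Lower bound = x̄ - t* · s/√n = 104.7 - 0.848 · 6.6/√61 = 103.98

We are 80% confident that μ ≥ 103.98.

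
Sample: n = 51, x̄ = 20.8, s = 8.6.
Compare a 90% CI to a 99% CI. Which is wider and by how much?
99% CI is wider by 2.41

df = 50
90% CI: t* = 1.676, (18.78, 22.82), width = 2 · t* · s/√n = 4.04
99% CI: t* = 2.678, (17.58, 24.02), width = 2 · t* · s/√n = 6.45

The 99% CI is wider by 6.45 - 4.04 = 2.41.
Higher confidence requires a wider interval.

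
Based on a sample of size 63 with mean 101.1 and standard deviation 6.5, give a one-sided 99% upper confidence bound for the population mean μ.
μ ≤ 103.06

Upper bound (one-sided):
t* = 2.388 (one-sided for 99%)
Upper bound = x̄ + t* · s/√n = 101.1 + 2.388 · 6.5/√63 = 103.06

We are 99% confident that μ ≤ 103.06.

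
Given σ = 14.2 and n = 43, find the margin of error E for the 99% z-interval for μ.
Margin of error = 5.58

Margin of error = z* · σ/√n
= 2.576 · 14.2/√43
= 2.576 · 14.2/6.5574
= 5.58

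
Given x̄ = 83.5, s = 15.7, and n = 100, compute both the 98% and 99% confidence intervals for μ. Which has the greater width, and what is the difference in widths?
99% CI is wider by 0.82

df = 99
98% CI: t* = 2.365, (79.79, 87.21), width = 2 · t* · s/√n = 7.43
99% CI: t* = 2.626, (79.38, 87.62), width = 2 · t* · s/√n = 8.25

The 99% CI is wider by 8.25 - 7.43 = 0.82.
Higher confidence requires a wider interval.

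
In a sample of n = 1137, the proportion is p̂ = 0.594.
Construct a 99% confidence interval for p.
(0.556, 0.632)

Proportion CI:
SE = √(p̂(1-p̂)/n) = √(0.594 · 0.406 / 1137) = 0.01456

z* = 2.576
Margin = z* · SE = 2.576 · 0.01456 = 0.0375

CI: 0.594 ± 0.0375 = (0.556, 0.632)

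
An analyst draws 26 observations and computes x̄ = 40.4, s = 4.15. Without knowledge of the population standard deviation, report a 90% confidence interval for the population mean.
(39.01, 41.79)

t-interval (σ unknown):
df = n - 1 = 25
t* = 1.708 for 90% confidence

Margin of error = t* · s/√n = 1.708 · 4.15/√26 = 1.39

CI: (39.01, 41.79)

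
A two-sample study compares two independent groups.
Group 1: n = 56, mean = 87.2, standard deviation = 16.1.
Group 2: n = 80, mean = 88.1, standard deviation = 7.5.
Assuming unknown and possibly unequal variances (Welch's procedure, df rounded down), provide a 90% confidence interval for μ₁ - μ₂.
(-4.75, 2.95)

Difference: x̄₁ - x̄₂ = -0.90
SE = √(s₁²/n₁ + s₂²/n₂) = √(16.1²/56 + 7.5²/80) = 2.3091
df = 71.82 → 71 (Welch–Satterthwaite, rounded down)
t* = 1.667

CI: -0.90 ± 1.667 · 2.3091 = -0.90 ± 3.85 = (-4.75, 2.95)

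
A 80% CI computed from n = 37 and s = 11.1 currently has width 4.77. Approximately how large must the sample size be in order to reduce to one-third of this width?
n ≈ 333

CI width ∝ 1/√n
To reduce width by factor 3, need √n to grow by 3 → need 3² = 9 times as many samples.

Current: n = 37, width = 4.77
New: n = 333, width ≈ 1.56

Width reduced by factor of 4.77/1.56 = 3.06.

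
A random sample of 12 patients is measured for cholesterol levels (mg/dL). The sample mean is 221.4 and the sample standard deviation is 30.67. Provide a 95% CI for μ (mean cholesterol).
(201.91, 240.89)

t-interval (σ unknown):
df = n - 1 = 11
t* = 2.201 for 95% confidence

Margin of error = t* · s/√n = 2.201 · 30.67/√12 = 19.49

CI: (201.91, 240.89)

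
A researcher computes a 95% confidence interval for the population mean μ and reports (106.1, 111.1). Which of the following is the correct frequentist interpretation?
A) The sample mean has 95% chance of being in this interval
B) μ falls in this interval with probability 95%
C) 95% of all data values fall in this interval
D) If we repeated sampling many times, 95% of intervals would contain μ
D

A) Wrong — x̄ is observed and sits in the interval by construction.
B) Wrong — μ is fixed; the randomness lives in the interval, not in μ.
C) Wrong — a CI is about the parameter μ, not individual data values.
D) Correct — this is the frequentist long-run coverage interpretation.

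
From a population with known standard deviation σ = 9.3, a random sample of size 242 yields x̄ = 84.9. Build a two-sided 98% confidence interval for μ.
(83.51, 86.29)

z-interval (σ known):
z* = 2.326 for 98% confidence

Margin of error = z* · σ/√n = 2.326 · 9.3/√242 = 1.39

CI: (84.9 - 1.39, 84.9 + 1.39) = (83.51, 86.29)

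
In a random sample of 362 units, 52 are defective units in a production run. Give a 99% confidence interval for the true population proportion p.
(0.096, 0.191)

Proportion CI:
p̂ = 52/362 = 0.14365
SE = √(p̂(1-p̂)/n) = √(0.14365 · 0.85635 / 362) = 0.01843

z* = 2.576
Margin = z* · SE = 2.576 · 0.01843 = 0.0475

CI: 0.14365 ± 0.0475 = (0.096, 0.191)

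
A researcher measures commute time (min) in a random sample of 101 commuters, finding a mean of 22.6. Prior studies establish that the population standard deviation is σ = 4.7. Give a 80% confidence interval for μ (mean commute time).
(22.00, 23.20)

z-interval (σ known):
z* = 1.282 for 80% confidence

Margin of error = z* · σ/√n = 1.282 · 4.7/√101 = 0.60

CI: (22.6 - 0.60, 22.6 + 0.60) = (22.00, 23.20)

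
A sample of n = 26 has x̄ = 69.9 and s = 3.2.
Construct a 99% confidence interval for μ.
(68.15, 71.65)

t-interval (σ unknown):
df = n - 1 = 25
t* = 2.787 for 99% confidence

Margin of error = t* · s/√n = 2.787 · 3.2/√26 = 1.75

CI: (68.15, 71.65)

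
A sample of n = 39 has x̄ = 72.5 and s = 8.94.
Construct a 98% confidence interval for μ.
(69.02, 75.98)

t-interval (σ unknown):
df = n - 1 = 38
t* = 2.429 for 98% confidence

Margin of error = t* · s/√n = 2.429 · 8.94/√39 = 3.48

CI: (69.02, 75.98)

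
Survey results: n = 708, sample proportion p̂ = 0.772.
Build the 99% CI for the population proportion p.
(0.731, 0.813)

Proportion CI:
SE = √(p̂(1-p̂)/n) = √(0.772 · 0.228 / 708) = 0.01577

z* = 2.576
Margin = z* · SE = 2.576 · 0.01577 = 0.0406

CI: 0.772 ± 0.0406 = (0.731, 0.813)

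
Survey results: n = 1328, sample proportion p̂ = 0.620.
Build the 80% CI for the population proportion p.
(0.603, 0.637)

Proportion CI:
SE = √(p̂(1-p̂)/n) = √(0.620 · 0.380 / 1328) = 0.01332

z* = 1.282
Margin = z* · SE = 1.282 · 0.01332 = 0.0171

CI: 0.620 ± 0.0171 = (0.603, 0.637)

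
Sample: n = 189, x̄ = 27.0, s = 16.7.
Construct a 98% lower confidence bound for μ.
μ ≥ 24.49

Lower bound (one-sided):
t* = 2.068 (one-sided for 98%)
Lower bound = x̄ - t* · s/√n = 27.0 - 2.068 · 16.7/√189 = 24.49

We are 98% confident that μ ≥ 24.49.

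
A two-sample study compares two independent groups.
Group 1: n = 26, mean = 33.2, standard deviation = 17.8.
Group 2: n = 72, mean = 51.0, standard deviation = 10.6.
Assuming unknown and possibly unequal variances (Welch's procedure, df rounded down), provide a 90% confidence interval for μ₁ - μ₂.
(-24.09, -11.51)

Difference: x̄₁ - x̄₂ = -17.80
SE = √(s₁²/n₁ + s₂²/n₂) = √(17.8²/26 + 10.6²/72) = 3.7077
df = 31.63 → 31 (Welch–Satterthwaite, rounded down)
t* = 1.696

CI: -17.80 ± 1.696 · 3.7077 = -17.80 ± 6.29 = (-24.09, -11.51)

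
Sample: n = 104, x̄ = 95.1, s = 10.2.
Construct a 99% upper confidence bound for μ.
μ ≤ 97.46

Upper bound (one-sided):
t* = 2.363 (one-sided for 99%)
Upper bound = x̄ + t* · s/√n = 95.1 + 2.363 · 10.2/√104 = 97.46

We are 99% confident that μ ≤ 97.46.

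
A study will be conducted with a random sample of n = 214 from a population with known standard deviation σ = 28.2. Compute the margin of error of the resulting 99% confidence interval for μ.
Margin of error = 4.97

Margin of error = z* · σ/√n
= 2.576 · 28.2/√214
= 2.576 · 28.2/14.6287
= 4.97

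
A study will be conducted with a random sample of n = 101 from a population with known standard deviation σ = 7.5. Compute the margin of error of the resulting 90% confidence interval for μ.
Margin of error = 1.23

Margin of error = z* · σ/√n
= 1.645 · 7.5/√101
= 1.645 · 7.5/10.0499
= 1.23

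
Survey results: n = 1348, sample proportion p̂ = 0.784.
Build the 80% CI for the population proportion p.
(0.770, 0.798)

Proportion CI:
SE = √(p̂(1-p̂)/n) = √(0.784 · 0.216 / 1348) = 0.01121

z* = 1.282
Margin = z* · SE = 1.282 · 0.01121 = 0.0144

CI: 0.784 ± 0.0144 = (0.770, 0.798)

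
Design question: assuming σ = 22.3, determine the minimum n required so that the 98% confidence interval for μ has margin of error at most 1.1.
n ≥ 2224

For margin E ≤ 1.1:
n ≥ (z* · σ / E)²
n ≥ (2.326 · 22.3 / 1.1)²
n ≥ 2223.53

Minimum n = 2224 (rounding up)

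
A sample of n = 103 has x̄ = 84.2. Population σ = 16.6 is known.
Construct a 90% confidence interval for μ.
(81.51, 86.89)

z-interval (σ known):
z* = 1.645 for 90% confidence

Margin of error = z* · σ/√n = 1.645 · 16.6/√103 = 2.69

CI: (84.2 - 2.69, 84.2 + 2.69) = (81.51, 86.89)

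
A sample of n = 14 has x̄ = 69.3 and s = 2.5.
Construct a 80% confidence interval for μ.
(68.40, 70.20)

t-interval (σ unknown):
df = n - 1 = 13
t* = 1.350 for 80% confidence

Margin of error = t* · s/√n = 1.350 · 2.5/√14 = 0.90

CI: (68.40, 70.20)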